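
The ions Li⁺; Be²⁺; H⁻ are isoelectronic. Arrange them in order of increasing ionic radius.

All of these have 2 electrons, so size is governed by nuclear charge alone: the more protons, the stronger the pull on the same electron cloud, and the smaller the ion.
Nuclear charges: Be²⁺ (Z=4), Li⁺ (Z=3), H⁻ (Z=1).
Smallest to largest: Be²⁺ < Li⁺ < H⁻.

Be²⁺ < Li⁺ < H⁻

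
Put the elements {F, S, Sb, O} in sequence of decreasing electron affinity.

F > S > O > Sb

EA tends to increase across a period and decrease down a group, though the pattern is less regular than for IE or radius.
These span different periods and groups, so the two trends combine.
O > Sb: both effects reinforce here, so O is clearly the higher of the two.
S > O: this pair runs against the simple trend — see the exception note.
F > S: both effects reinforce here, so F is clearly the higher of the two.
Note the exception: S has a higher electron affinity than O, contrary to the simple trend — the compact 2p subshell of O repels the added electron more than S's larger 3p does.
Tabulated electron affinity (kJ/mol): O 141, F 328, S 200, Sb 103.
So from highest to lowest: F > S > O > Sb.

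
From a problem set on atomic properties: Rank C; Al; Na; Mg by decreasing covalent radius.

Na > Mg > Al > C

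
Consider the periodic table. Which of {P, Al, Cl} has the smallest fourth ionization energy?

P

After 3 electrons have been removed, what remains? P³⁺ still has 2 valence electrons; Al³⁺ is the bare [Ne] core; Cl³⁺ still has 4 valence electrons.
Pulling an electron out of a noble-gas core costs far more than removing a remaining valence electron, so Al sits at the high end of IE_4.
Valence configurations: P³⁺ [Ne]3s², Cl³⁺ [Ne]3s²3p².
Tabulated IE_4 (kJ/mol): P 4964, Al 11577, Cl 5159.
Putting it together, IE_4: P < Cl < Al.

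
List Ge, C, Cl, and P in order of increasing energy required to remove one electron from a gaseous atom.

Ge < P < C < Cl

C is in period 2, group 14; P is in period 3, group 15; Cl is in period 3, group 17; Ge is in period 4, group 14.
First ionization energy rises across a period (greater Z_eff holds electrons more tightly) and falls down a group (valence electrons are farther from the nucleus).
Neither a single period nor a single group — weigh both effects.
P > Ge: both effects reinforce here, so P is clearly the higher of the two.
C > P: the two effects oppose for this pair; the down-group effect wins (1086 vs 1012 kJ/mol).
Cl > C: the two effects oppose for this pair; the across-period effect wins (1251 vs 1086 kJ/mol).
Tabulated first ionization energy (kJ/mol): C 1086, P 1012, Cl 1251, Ge 762.
So from lowest to highest: Ge < P < C < Cl.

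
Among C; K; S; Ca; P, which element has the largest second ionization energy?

After 1 electron has been removed, what remains? C⁺ still has 3 valence electrons; K⁺ is the bare [Ar] core; S⁺ still has 5 valence electrons; Ca⁺ still has 1 valence electron; P⁺ still has 4 valence electrons.
Core electrons are held far more tightly than valence electrons, so K tops the IE_2 order.
Valence configurations: C⁺ [He]2s²2p¹, S⁺ [Ne]3s²3p³, Ca⁺ [Ar]4s¹, P⁺ [Ne]3s²3p².
The numbers (kJ/mol): C 2353, K 3052, S 2252, Ca 1145, P 1907.
Hence IE_2: Ca < P < S < C < K.

K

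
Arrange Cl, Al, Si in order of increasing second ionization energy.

After 1 electron has been removed, what remains? Cl⁺ still has 6 valence electrons; Al⁺ still has 2 valence electrons; Si⁺ still has 3 valence electrons.
All are still removing valence electrons, so compare the +1 ions as you would atoms: IE_2 generally rises across a period (higher Z_eff) and falls down a group (larger shell), subject to the usual subshell exceptions.
Valence configurations: Cl⁺ [Ne]3s²3p⁴, Al⁺ [Ne]3s², Si⁺ [Ne]3s²3p¹.
Si⁺ loses a lone 3p electron whereas Al⁺ must break into a filled 3s² pair, so IE_2(Al) > IE_2(Si) even though Si has the higher nuclear charge.
Approximate IE_2 values (kJ/mol): Cl 2298, Al 1817, Si 1577.
So the second ionization energies run Si < Al < Cl.

Si < Al < Cl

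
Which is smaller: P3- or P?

Forming P3- adds 3 electrons to P. More electron–electron repulsion in the same shell, with unchanged nuclear charge, lets the cloud expand.
An anion is larger than its parent atom: P3- > P.

P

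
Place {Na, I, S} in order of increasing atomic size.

S, I, Na

Na is in period 3, group 1; S is in period 3, group 16; I is in period 5, group 17.
Across a period the added protons contract the valence shell; down a group each new principal shell makes the atom larger.
These span different periods and groups, so the two trends combine.
I > S: period and group pull opposite ways; the down-group shift dominates (133 vs 103 pm).
Na > I: the two effects oppose for this pair; the across-period effect wins (155 vs 133 pm).
For reference (pm): Na 155, S 103, I 133.
So from smallest to largest: S < I < Na.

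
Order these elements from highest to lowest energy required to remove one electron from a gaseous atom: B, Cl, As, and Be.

Across a period the outer electron is held more tightly (higher IE₁); down a group it sits in a higher shell, more shielded, and comes off more easily.
Neither a single period nor a single group — weigh both effects.
Be > B: this pair runs against the simple trend — see the exception note.
As > Be: the two effects oppose for this pair; the across-period effect wins (947 vs 900 kJ/mol).
Cl > As: both effects reinforce here, so Cl is clearly the higher of the two.
Note the exception: Be has a higher first ionization energy than B, contrary to the simple trend — removing B's lone 2p electron is easier than breaking Be's filled 2s².
Tabulated first ionization energy (kJ/mol): Be 900, B 801, Cl 1251, As 947.
So from highest to lowest: Cl > As > Be > B.

Cl > As > Be > B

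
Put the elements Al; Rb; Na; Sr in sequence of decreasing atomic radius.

Rb, Sr, Na, Al

Na is in period 3, group 1; Al is in period 3, group 13; Rb is in period 5, group 1; Sr is in period 5, group 2.
Radius decreases left→right (rising Z_eff, same n) and increases top→bottom (higher n).
Here both period and group differ, so the two effects have to be weighed against each other.
Na > Al: Na lies to the left of Al in period 3, so the across-period effect alone puts Na larger.
Sr > Na: the two effects oppose for this pair; the down-group effect wins (185 vs 155 pm).
Rb > Sr: Rb lies to the left of Sr in period 5, so the across-period effect alone puts Rb larger.
Approximate values (pm): Na 155, Al 126, Rb 210, Sr 185.
So from largest to smallest: Rb > Sr > Na > Al.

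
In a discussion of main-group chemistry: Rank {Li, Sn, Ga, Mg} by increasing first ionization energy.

Li < Ga < Sn < Mg

Li is in period 2, group 1; Mg is in period 3, group 2; Ga is in period 4, group 13; Sn is in period 5, group 14.
Across a period the outer electron is held more tightly (higher IE₁); down a group it sits in a higher shell, more shielded, and comes off more easily.
A diagonal step moves right (one effect) and down (the opposite effect) at once.
Ga > Li: period and group pull opposite ways; the across-period shift dominates (579 vs 520 kJ/mol).
Sn > Ga: the two effects oppose for this pair; the across-period effect wins (709 vs 579 kJ/mol).
Mg > Sn: the two effects oppose for this pair; the down-group effect wins (738 vs 709 kJ/mol).
Approximate values (kJ/mol): Li 520, Mg 738, Ga 579, Sn 709.
So from lowest to highest: Li < Ga < Sn < Mg.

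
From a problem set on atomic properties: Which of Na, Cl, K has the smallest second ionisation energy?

IE_2 is the cost of taking one more electron from the +1 cation: Na⁺ is the bare [Ne] core; Cl⁺ still has 6 valence electrons; K⁺ is the bare [Ar] core.
Pulling an electron out of a noble-gas core costs far more than removing a remaining valence electron, so K and Na sit at the high end of IE_2.
Tabulated IE_2 (kJ/mol): Na 4562, Cl 2298, K 3052.
Putting it together, IE_2: Cl < K < Na.

Cl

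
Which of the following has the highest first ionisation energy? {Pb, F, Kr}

F is in period 2, group 17; Kr is in period 4, group 18; Pb is in period 6, group 14.
IE₁ increases left→right with effective nuclear charge and decreases top→bottom as the valence shell moves farther out.
Here both period and group differ, so the two effects have to be weighed against each other.
Kr > Pb: both effects reinforce here, so Kr is clearly the higher of the two.
F > Kr: the two effects oppose for this pair; the down-group effect wins (1681 vs 1351 kJ/mol).
For reference (kJ/mol): F 1681, Kr 1351, Pb 716.
The highest first ionisation energy among these belongs to F.

F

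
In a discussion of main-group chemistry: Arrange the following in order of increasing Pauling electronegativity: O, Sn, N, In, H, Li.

Li < In < Sn < H < N < O

H is in period 1, group 1; Li is in period 2, group 1; N is in period 2, group 15; O is in period 2, group 16; In is in period 5, group 13; Sn is in period 5, group 14.
Electronegativity increases across a period and decreases down a group, tracking effective nuclear charge and atomic size.
Neither a single period nor a single group — weigh both effects.
In > Li: the two effects oppose for this pair; the across-period effect wins (1.78 vs 0.98).
Sn > In: both are in period 5; the period trend gives Sn the larger value.
H > Sn: the two effects oppose for this pair; the down-group effect wins (2.20 vs 1.96).
N > H: period and group pull opposite ways; the across-period shift dominates (3.04 vs 2.20).
O > N: O lies to the right of N in period 2, so the across-period effect alone puts O higher.
Approximate values (Pauling): H 2.20, Li 0.98, N 3.04, O 3.44, In 1.78, Sn 1.96.
So from lowest to highest: Li < In < Sn < H < N < O.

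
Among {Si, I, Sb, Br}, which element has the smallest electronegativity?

Si is in period 3, group 14; Br is in period 4, group 17; Sb is in period 5, group 15; I is in period 5, group 17.
Atoms toward the upper right of the periodic table pull bonding electrons most strongly.
Neither a single period nor a single group — weigh both effects.
Sb > Si: the two effects oppose for this pair; the across-period effect wins (2.05 vs 1.90).
I > Sb: both are in period 5; the period trend gives I the larger value.
Br > I: Br sits above I in group 17, so the down-group effect alone puts Br higher.
Tabulated electronegativity (Pauling): Si 1.90, Br 2.96, Sb 2.05, I 2.66.
The smallest electronegativity among these belongs to Si.

Si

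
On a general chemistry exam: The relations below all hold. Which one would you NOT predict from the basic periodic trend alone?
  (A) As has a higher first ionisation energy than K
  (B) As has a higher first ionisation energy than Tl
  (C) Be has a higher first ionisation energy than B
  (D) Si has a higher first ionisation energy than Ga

The general trend: first ionisation energy increases across a period and decreases down a group.
(A) As (period 4, group 15) vs K (period 4, group 1): the stated order agrees with the simple trend.
(B) As (period 4, group 15) vs Tl (period 6, group 13): the stated order agrees with the simple trend.
(C) Be (period 2, group 2) vs B (period 2, group 13): the stated order contradicts the simple trend.
(D) Si (period 3, group 14) vs Ga (period 4, group 13): the stated order agrees with the simple trend.
The exception is (C): removing B's lone 2p electron is easier than breaking Be's filled 2s².

(C)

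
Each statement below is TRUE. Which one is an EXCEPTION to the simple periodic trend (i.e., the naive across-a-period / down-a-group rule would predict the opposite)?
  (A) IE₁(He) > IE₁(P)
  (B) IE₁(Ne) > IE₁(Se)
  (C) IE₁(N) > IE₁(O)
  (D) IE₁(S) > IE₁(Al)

(C)

The general trend: first ionization energy increases across a period and decreases down a group.
(A) He (period 1, group 18) vs P (period 3, group 15): the stated order agrees with the simple trend.
(B) Ne (period 2, group 18) vs Se (period 4, group 16): the stated order agrees with the simple trend.
(C) N (period 2, group 15) vs O (period 2, group 16): the stated order contradicts the simple trend.
(D) S (period 3, group 16) vs Al (period 3, group 13): the stated order agrees with the simple trend.
The exception is (C): pairing an electron in O's 2p⁴ costs repulsion energy, so O ionizes more easily than half-filled N (2p³).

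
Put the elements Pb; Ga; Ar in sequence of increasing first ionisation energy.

Ga < Pb < Ar

Ar is in period 3, group 18; Ga is in period 4, group 13; Pb is in period 6, group 14.
Across a period the outer electron is held more tightly (higher IE₁); down a group it sits in a higher shell, more shielded, and comes off more easily.
Neither a single period nor a single group — weigh both effects.
Pb > Ga: period and group pull opposite ways; the across-period shift dominates (716 vs 579 kJ/mol).
Ar > Pb: relative to Pb, both the across-period and down-group shifts push Ar's first ionization energy up.
For reference (kJ/mol): Ar 1521, Ga 579, Pb 716.
So from lowest to highest: Ga < Pb < Ar.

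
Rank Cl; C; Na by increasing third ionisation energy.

Cl < C < Na

The third ionization energy removes an electron from the +2 ion. For each element: Cl²⁺ still has 5 valence electrons; C²⁺ still has 2 valence electrons; Na²⁺ is already 1 electron into the core.
Breaking into a closed-shell core is much more expensive than removing a leftover valence electron — Na has the largest IE_3 here.
Valence configurations: Cl²⁺ [Ne]3s²3p³, C²⁺ [He]2s².
Tabulated IE_3 (kJ/mol): Cl 3822, C 4620, Na 6910.
Hence IE_3: Cl < C < Na.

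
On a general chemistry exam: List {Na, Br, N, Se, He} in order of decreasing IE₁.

He > N > Br > Se > Na

IE₁ increases left→right with effective nuclear charge and decreases top→bottom as the valence shell moves farther out.
These span different periods and groups, so the two trends combine.
Se > Na: period and group pull opposite ways; the across-period shift dominates (941 vs 496 kJ/mol).
Br > Se: both are in period 4; the period trend gives Br the larger value.
N > Br: the two effects oppose for this pair; the down-group effect wins (1402 vs 1140 kJ/mol).
He > N: relative to N, both the across-period and down-group shifts push He's first ionization energy up.
Tabulated first ionization energy (kJ/mol): He 2372, N 1402, Na 496, Se 941, Br 1140.
So from highest to lowest: He > N > Br > Se > Na.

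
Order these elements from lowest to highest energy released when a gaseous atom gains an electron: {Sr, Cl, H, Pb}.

H is in period 1, group 1; Cl is in period 3, group 17; Sr is in period 5, group 2; Pb is in period 6, group 14.
Electron affinity generally becomes more exothermic across a period toward the halogens and less exothermic down a group.
Here both period and group differ, so the two effects have to be weighed against each other.
Pb > Sr: the two effects oppose for this pair; the across-period effect wins (35 vs 5 kJ/mol).
H > Pb: period and group pull opposite ways; the down-group shift dominates (73 vs 35 kJ/mol).
Cl > H: period and group pull opposite ways; the across-period shift dominates (349 vs 73 kJ/mol).
Approximate values (kJ/mol): H 73, Cl 349, Sr 5, Pb 35.
So from lowest to highest: Sr < Pb < H < Cl.

Sr, Pb, H, Cl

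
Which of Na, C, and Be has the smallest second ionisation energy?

Be

After 1 electron has been removed, what remains? Na⁺ is the bare [Ne] core; C⁺ still has 3 valence electrons; Be⁺ still has 1 valence electron.
Breaking into a closed-shell core is much more expensive than removing a leftover valence electron — Na has the largest IE_2 here.
Valence configurations: C⁺ [He]2s²2p¹, Be⁺ [He]2s¹.
Approximate IE_2 values (kJ/mol): Na 4562, C 2353, Be 1757.
Hence IE_2: Be < C < Na.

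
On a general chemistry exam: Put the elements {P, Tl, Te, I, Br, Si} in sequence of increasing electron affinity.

Tl < P < Si < Te < I < Br

Si is in period 3, group 14; P is in period 3, group 15; Br is in period 4, group 17; Te is in period 5, group 16; I is in period 5, group 17; Tl is in period 6, group 13.
EA tends to increase across a period and decrease down a group, though the pattern is less regular than for IE or radius.
Here both period and group differ, so the two effects have to be weighed against each other.
P > Tl: relative to Tl, both the across-period and down-group shifts push P's electron affinity up.
Si > P: this pair runs against the simple trend — see the exception note.
Te > Si: the two effects oppose for this pair; the across-period effect wins (190 vs 134 kJ/mol).
I > Te: I lies to the right of Te in period 5, so the across-period effect alone puts I higher.
Br > I: Br sits above I in group 17, so the down-group effect alone puts Br higher.
Note the exception: Si has a higher electron affinity than P, contrary to the simple trend — adding an electron to P's half-filled 3p³ is unfavourable, so Si (3p²) has the more exothermic EA.
Tabulated electron affinity (kJ/mol): Si 134, P 72, Br 325, Te 190, I 295, Tl 19.
So from lowest to highest: Tl < P < Si < Te < I < Br.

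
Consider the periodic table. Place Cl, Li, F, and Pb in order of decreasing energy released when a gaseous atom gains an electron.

Li is in period 2, group 1; F is in period 2, group 17; Cl is in period 3, group 17; Pb is in period 6, group 14.
Electron affinity generally becomes more exothermic across a period toward the halogens and less exothermic down a group.
Here both period and group differ, so the two effects have to be weighed against each other.
Li > Pb: period and group pull opposite ways; the down-group shift dominates (60 vs 35 kJ/mol).
F > Li: both are in period 2; the period trend gives F the larger value.
Cl > F: this pair runs against the simple trend — see the exception note.
Note the exception: Cl has a higher electron affinity than F, contrary to the simple trend — F's small 2p subshell makes the incoming electron feel strong e⁻–e⁻ repulsion, so Cl actually releases more energy on gaining an electron.
For reference (kJ/mol): Li 60, F 328, Cl 349, Pb 35.
So from highest to lowest: Cl > F > Li > Pb.

Cl, F, Li, Pb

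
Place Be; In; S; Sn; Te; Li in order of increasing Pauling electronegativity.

Li < Be < In < Sn < Te < S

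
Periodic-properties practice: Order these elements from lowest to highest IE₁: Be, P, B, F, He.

B < Be < P < F < He

He is in period 1, group 18; Be is in period 2, group 2; B is in period 2, group 13; F is in period 2, group 17; P is in period 3, group 15.
First ionization energy rises across a period (greater Z_eff holds electrons more tightly) and falls down a group (valence electrons are farther from the nucleus).
These span different periods and groups, so the two trends combine.
Be > B: this pair runs against the simple trend — see the exception note.
P > Be: the two effects oppose for this pair; the across-period effect wins (1012 vs 900 kJ/mol).
F > P: relative to P, both the across-period and down-group shifts push F's first ionization energy up.
He > F: both effects reinforce here, so He is clearly the higher of the two.
Note the exception: Be has a higher first ionization energy than B, contrary to the simple trend — removing B's lone 2p electron is easier than breaking Be's filled 2s².
Tabulated first ionization energy (kJ/mol): He 2372, Be 900, B 801, F 1681, P 1012.
So from lowest to highest: B < Be < P < F < He.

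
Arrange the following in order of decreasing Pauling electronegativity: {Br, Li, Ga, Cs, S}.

EN rises left→right (higher Z_eff, smaller atoms) and falls top→bottom (larger, more shielded atoms).
Neither a single period nor a single group — weigh both effects.
Li > Cs: they share group 1; the group trend gives Li the larger value.
Ga > Li: period and group pull opposite ways; the across-period shift dominates (1.81 vs 0.98).
S > Ga: relative to Ga, both the across-period and down-group shifts push S's electronegativity up.
Br > S: the two effects oppose for this pair; the across-period effect wins (2.96 vs 2.58).
For reference (Pauling): Li 0.98, S 2.58, Ga 1.81, Br 2.96, Cs 0.79.
So from highest to lowest: Br > S > Ga > Li > Cs.

Br, S, Ga, Li, Cs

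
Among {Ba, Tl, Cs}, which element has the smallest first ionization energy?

Cs

Cs is in period 6, group 1; Ba is in period 6, group 2; Tl is in period 6, group 13.
IE₁ increases left→right with effective nuclear charge and decreases top→bottom as the valence shell moves farther out.
All lie in period 6, so first ionization energy increases left to right.
The smallest first ionization energy among these belongs to Cs.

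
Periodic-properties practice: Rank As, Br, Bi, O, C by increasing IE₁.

Bi < As < C < Br < O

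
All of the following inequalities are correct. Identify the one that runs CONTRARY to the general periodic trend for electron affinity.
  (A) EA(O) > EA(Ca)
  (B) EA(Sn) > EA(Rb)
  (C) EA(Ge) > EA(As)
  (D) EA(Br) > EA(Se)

(C)

The general trend: electron affinity increases across a period and decreases down a group.
(A) O (period 2, group 16) vs Ca (period 4, group 2): the stated order agrees with the simple trend.
(B) Sn (period 5, group 14) vs Rb (period 5, group 1): the stated order agrees with the simple trend.
(C) Ge (period 4, group 14) vs As (period 4, group 15): the stated order contradicts the simple trend.
(D) Br (period 4, group 17) vs Se (period 4, group 16): the stated order agrees with the simple trend.
The exception is (C): adding an electron to As's half-filled 4p³ is unfavourable, so Ge (4p²) has the more exothermic EA.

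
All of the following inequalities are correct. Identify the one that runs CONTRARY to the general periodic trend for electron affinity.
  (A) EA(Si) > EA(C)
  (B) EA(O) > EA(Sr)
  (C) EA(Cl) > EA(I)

The general trend: electron affinity increases across a period and decreases down a group.
(A) Si (period 3, group 14) vs C (period 2, group 14): the stated order contradicts the simple trend.
(B) O (period 2, group 16) vs Sr (period 5, group 2): the stated order agrees with the simple trend.
(C) Cl (period 3, group 17) vs I (period 5, group 17): the stated order agrees with the simple trend.
The exception is (A): Si's larger, more diffuse 3p orbitals accept an added electron slightly more readily than C's compact 2p.

(A)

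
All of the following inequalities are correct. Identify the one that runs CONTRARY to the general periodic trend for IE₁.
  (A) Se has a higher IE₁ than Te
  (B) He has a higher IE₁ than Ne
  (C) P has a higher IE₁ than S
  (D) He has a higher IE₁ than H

(C)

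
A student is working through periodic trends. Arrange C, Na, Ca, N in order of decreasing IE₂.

Na, N, C, Ca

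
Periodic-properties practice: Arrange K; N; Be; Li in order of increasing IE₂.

Be, N, K, Li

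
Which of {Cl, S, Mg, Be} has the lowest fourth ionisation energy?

The fourth ionization energy removes an electron from the +3 ion. For each element: Cl³⁺ still has 4 valence electrons; S³⁺ still has 3 valence electrons; Mg³⁺ is already 1 electron into the core; Be³⁺ is already 1 electron into the core.
Pulling an electron out of a noble-gas core costs far more than removing a remaining valence electron, so Mg and Be sit at the high end of IE_4.
Valence configurations: Cl³⁺ [Ne]3s²3p², S³⁺ [Ne]3s²3p¹.
The numbers (kJ/mol): Cl 5159, S 4556, Mg 10543, Be 21007.
Overall IE_4 order: S < Cl < Mg < Be.

S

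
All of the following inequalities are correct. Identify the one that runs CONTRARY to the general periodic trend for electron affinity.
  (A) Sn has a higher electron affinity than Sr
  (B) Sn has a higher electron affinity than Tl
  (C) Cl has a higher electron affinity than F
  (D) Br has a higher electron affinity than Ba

The general trend: electron affinity increases across a period and decreases down a group.
(A) Sn (period 5, group 14) vs Sr (period 5, group 2): the stated order agrees with the simple trend.
(B) Sn (period 5, group 14) vs Tl (period 6, group 13): the stated order agrees with the simple trend.
(C) Cl (period 3, group 17) vs F (period 2, group 17): the stated order contradicts the simple trend.
(D) Br (period 4, group 17) vs Ba (period 6, group 2): the stated order agrees with the simple trend.
The exception is (C): F's small 2p subshell makes the incoming electron feel strong e⁻–e⁻ repulsion, so Cl actually releases more energy on gaining an electron.

(C)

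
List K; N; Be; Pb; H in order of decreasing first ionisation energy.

H is in period 1, group 1; Be is in period 2, group 2; N is in period 2, group 15; K is in period 4, group 1; Pb is in period 6, group 14.
Across a period the outer electron is held more tightly (higher IE₁); down a group it sits in a higher shell, more shielded, and comes off more easily.
Neither a single period nor a single group — weigh both effects.
Pb > K: the two effects oppose for this pair; the across-period effect wins (716 vs 419 kJ/mol).
Be > Pb: the two effects oppose for this pair; the down-group effect wins (900 vs 716 kJ/mol).
H > Be: period and group pull opposite ways; the down-group shift dominates (1312 vs 900 kJ/mol).
N > H: period and group pull opposite ways; the across-period shift dominates (1402 vs 1312 kJ/mol).
For reference (kJ/mol): H 1312, Be 900, N 1402, K 419, Pb 716.
So from highest to lowest: N > H > Be > Pb > K.

N > H > Be > Pb > K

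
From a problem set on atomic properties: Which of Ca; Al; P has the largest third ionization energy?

The third ionization energy removes an electron from the +2 ion. For each element: Ca²⁺ is the bare [Ar] core; Al²⁺ still has 1 valence electron; P²⁺ still has 3 valence electrons.
Core electrons are held far more tightly than valence electrons, so Ca tops the IE_3 order.
Valence configurations: Al²⁺ [Ne]3s¹, P²⁺ [Ne]3s²3p¹.
The numbers (kJ/mol): Ca 4912, Al 2745, P 2914.
Hence IE_3: Al < P < Ca.

Ca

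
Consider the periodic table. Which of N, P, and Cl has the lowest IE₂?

Consider each +1 ion: N⁺ still has 4 valence electrons; P⁺ still has 4 valence electrons; Cl⁺ still has 6 valence electrons.
All are still removing valence electrons, so compare the +1 ions as you would atoms: IE_2 generally rises across a period (higher Z_eff) and falls down a group (larger shell), subject to the usual subshell exceptions.
Valence configurations: N⁺ [He]2s²2p², P⁺ [Ne]3s²3p², Cl⁺ [Ne]3s²3p⁴.
Tabulated IE_2 (kJ/mol): N 2856, P 1907, Cl 2298.
Hence IE_2: P < Cl < N.

P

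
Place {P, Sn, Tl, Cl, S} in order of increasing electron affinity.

Tl < P < Sn < S < Cl

Atoms with high Z_eff and room in the valence shell (especially the halogens) have the most exothermic electron affinities.
These span different periods and groups, so the two trends combine.
P > Tl: relative to Tl, both the across-period and down-group shifts push P's electron affinity up.
Sn > P: this pair runs against the simple trend — see the exception note.
S > Sn: relative to Sn, both the across-period and down-group shifts push S's electron affinity up.
Cl > S: Cl lies to the right of S in period 3, so the across-period effect alone puts Cl higher.
Note the exception: Sn has a higher electron affinity than P, contrary to the simple trend — adding an electron to P's half-filled np³ subshell costs electron-pairing energy.
Tabulated electron affinity (kJ/mol): P 72, S 200, Cl 349, Sn 107, Tl 19.
So from lowest to highest: Tl < P < Sn < S < Cl.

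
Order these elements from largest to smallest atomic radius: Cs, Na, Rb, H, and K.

Cs > Rb > K > Na > H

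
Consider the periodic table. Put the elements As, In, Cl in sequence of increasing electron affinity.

Cl is in period 3, group 17; As is in period 4, group 15; In is in period 5, group 13.
Adding an electron releases more energy for atoms nearer the top right (short of the noble gases).
Here both period and group differ, so the two effects have to be weighed against each other.
As > In: relative to In, both the across-period and down-group shifts push As's electron affinity up.
Cl > As: relative to As, both the across-period and down-group shifts push Cl's electron affinity up.
For reference (kJ/mol): Cl 349, As 78, In 29.
So from lowest to highest: In < As < Cl.

In, As, Cl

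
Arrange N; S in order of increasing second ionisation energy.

The second ionization energy removes an electron from the +1 ion. For each element: N⁺ still has 4 valence electrons; S⁺ still has 5 valence electrons.
All are still removing valence electrons, so compare the +1 ions as you would atoms: IE_2 generally rises across a period (higher Z_eff) and falls down a group (larger shell), subject to the usual subshell exceptions.
Valence configurations: N⁺ [He]2s²2p², S⁺ [Ne]3s²3p³.
The numbers (kJ/mol): N 2856, S 2252.
Putting it together, IE_2: S < N.

S, N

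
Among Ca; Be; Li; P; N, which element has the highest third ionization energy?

After 2 electrons have been removed, what remains? Ca²⁺ is the bare [Ar] core; Be²⁺ is the bare [He] core; Li²⁺ is already 1 electron into the core; P²⁺ still has 3 valence electrons; N²⁺ still has 3 valence electrons.
Core electrons are held far more tightly than valence electrons, so Ca, Li and Be top the IE_3 order.
Valence configurations: P²⁺ [Ne]3s²3p¹, N²⁺ [He]2s²2p¹.
The numbers (kJ/mol): Ca 4912, Be 14849, Li 11815, P 2914, N 4578.
Overall IE_3 order: P < N < Ca < Li < Be.

Be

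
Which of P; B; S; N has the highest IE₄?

B

The fourth ionization energy removes an electron from the +3 ion. For each element: P³⁺ still has 2 valence electrons; B³⁺ is the bare [He] core; S³⁺ still has 3 valence electrons; N³⁺ still has 2 valence electrons.
Pulling an electron out of a noble-gas core costs far more than removing a remaining valence electron, so B sits at the high end of IE_4.
Valence configurations: P³⁺ [Ne]3s², S³⁺ [Ne]3s²3p¹, N³⁺ [He]2s².
S³⁺ loses a lone 3p electron whereas P³⁺ must break into a filled 3s² pair, so IE_4(P) > IE_4(S) even though S has the higher nuclear charge.
The numbers (kJ/mol): P 4964, B 25026, S 4556, N 7475.
So the fourth ionization energies run S < P < N < B.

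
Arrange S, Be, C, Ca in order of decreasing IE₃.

Be > Ca > C > S

Consider each +2 ion: S²⁺ still has 4 valence electrons; Be²⁺ is the bare [He] core; C²⁺ still has 2 valence electrons; Ca²⁺ is the bare [Ar] core.
Breaking into a closed-shell core is much more expensive than removing a leftover valence electron — Ca and Be have the largest IE_3 here.
Valence configurations: S²⁺ [Ne]3s²3p², C²⁺ [He]2s².
The numbers (kJ/mol): S 3357, Be 14849, C 4620, Ca 4912.
So the third ionization energies run S < C < Ca < Be.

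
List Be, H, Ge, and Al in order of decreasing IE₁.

H > Be > Ge > Al

H is in period 1, group 1; Be is in period 2, group 2; Al is in period 3, group 13; Ge is in period 4, group 14.
Across a period the outer electron is held more tightly (higher IE₁); down a group it sits in a higher shell, more shielded, and comes off more easily.
These sit on a diagonal, where the across-period and down-group effects partly cancel.
Ge > Al: the two effects oppose for this pair; the across-period effect wins (762 vs 578 kJ/mol).
Be > Ge: period and group pull opposite ways; the down-group shift dominates (900 vs 762 kJ/mol).
H > Be: period and group pull opposite ways; the down-group shift dominates (1312 vs 900 kJ/mol).
Tabulated first ionization energy (kJ/mol): H 1312, Be 900, Al 578, Ge 762.
So from highest to lowest: H > Be > Ge > Al.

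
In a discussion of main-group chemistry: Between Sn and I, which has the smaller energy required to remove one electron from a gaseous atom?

Sn

IE₁ increases left→right with effective nuclear charge and decreases top→bottom as the valence shell moves farther out.
All lie in period 5, so first ionization energy increases left to right.
So Sn has the smaller energy required to remove one electron from a gaseous atom (Sn < I).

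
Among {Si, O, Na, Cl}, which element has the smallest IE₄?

Si

After 3 electrons have been removed, what remains? Si³⁺ still has 1 valence electron; O³⁺ still has 3 valence electrons; Na³⁺ is already 2 electrons into the core; Cl³⁺ still has 4 valence electrons.
Pulling an electron out of a noble-gas core costs far more than removing a remaining valence electron, so Na sits at the high end of IE_4.
Valence configurations: Si³⁺ [Ne]3s¹, O³⁺ [He]2s²2p¹, Cl³⁺ [Ne]3s²3p².
Approximate IE_4 values (kJ/mol): Si 4356, O 7469, Na 9543, Cl 5159.
Overall IE_4 order: Si < Cl < O < Na.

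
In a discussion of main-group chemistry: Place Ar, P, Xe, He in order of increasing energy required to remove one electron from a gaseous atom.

P, Xe, Ar, He

First ionization energy rises across a period (greater Z_eff holds electrons more tightly) and falls down a group (valence electrons are farther from the nucleus).
These span different periods and groups, so the two trends combine.
Xe > P: the two effects oppose for this pair; the across-period effect wins (1170 vs 1012 kJ/mol).
Ar > Xe: Ar sits above Xe in group 18, so the down-group effect alone puts Ar higher.
He > Ar: they share group 18; the group trend gives He the larger value.
Approximate values (kJ/mol): He 2372, P 1012, Ar 1521, Xe 1170.
So from lowest to highest: P < Xe < Ar < He.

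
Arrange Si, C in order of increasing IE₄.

The fourth ionization energy removes an electron from the +3 ion. For each element: Si³⁺ still has 1 valence electron; C³⁺ still has 1 valence electron.
All are still removing valence electrons, so compare the +3 ions as you would atoms: IE_4 generally rises across a period (higher Z_eff) and falls down a group (larger shell), subject to the usual subshell exceptions.
Valence configurations: Si³⁺ [Ne]3s¹, C³⁺ [He]2s¹.
Tabulated IE_4 (kJ/mol): Si 4356, C 6223.
Overall IE_4 order: Si < C.

Si < C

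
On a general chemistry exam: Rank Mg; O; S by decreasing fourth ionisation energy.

IE_4 is the cost of taking one more electron from the +3 cation: Mg³⁺ is already 1 electron into the core; O³⁺ still has 3 valence electrons; S³⁺ still has 3 valence electrons.
Core electrons are held far more tightly than valence electrons, so Mg tops the IE_4 order.
Valence configurations: O³⁺ [He]2s²2p¹, S³⁺ [Ne]3s²3p¹.
Tabulated IE_4 (kJ/mol): Mg 10543, O 7469, S 4556.
So the fourth ionization energies run S < O < Mg.

Mg, O, S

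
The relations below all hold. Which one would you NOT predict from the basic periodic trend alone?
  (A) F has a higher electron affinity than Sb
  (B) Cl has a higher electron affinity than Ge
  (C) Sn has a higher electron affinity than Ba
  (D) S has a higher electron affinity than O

(D)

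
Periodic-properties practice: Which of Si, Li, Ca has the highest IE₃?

The third ionization energy removes an electron from the +2 ion. For each element: Si²⁺ still has 2 valence electrons; Li²⁺ is already 1 electron into the core; Ca²⁺ is the bare [Ar] core.
Core electrons are held far more tightly than valence electrons, so Ca and Li top the IE_3 order.
The numbers (kJ/mol): Si 3232, Li 11815, Ca 4912.
Putting it together, IE_3: Si < Ca < Li.

Li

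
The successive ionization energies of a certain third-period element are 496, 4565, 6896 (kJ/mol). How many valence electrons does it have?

1

Look for the largest jump between consecutive ionization energies: IE2/IE1 ≈ 9.2, far larger than any earlier ratio.
That jump marks the point where a core electron is being removed. So the atom has 1 valence electron.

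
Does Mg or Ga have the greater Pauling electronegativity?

Mg is in period 3, group 2; Ga is in period 4, group 13.
Electronegativity increases across a period and decreases down a group, tracking effective nuclear charge and atomic size.
These sit on a diagonal, where the across-period and down-group effects partly cancel.
Ga > Mg: period and group pull opposite ways; the across-period shift dominates (1.81 vs 1.31).
Approximate values (Pauling): Mg 1.31, Ga 1.81.
So Ga has the greater Pauling electronegativity (Ga > Mg).

Ga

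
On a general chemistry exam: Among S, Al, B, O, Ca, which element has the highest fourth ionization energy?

The fourth ionization energy removes an electron from the +3 ion. For each element: S³⁺ still has 3 valence electrons; Al³⁺ is the bare [Ne] core; B³⁺ is the bare [He] core; O³⁺ still has 3 valence electrons; Ca³⁺ is already 1 electron into the core.
Usually core removal costs more than valence removal, but here the competition is close: a tightly held n=2 valence electron can cost more to remove than an n=3 core electron, so the actual values have to decide it.
Valence configurations: S³⁺ [Ne]3s²3p¹, O³⁺ [He]2s²2p¹.
The numbers (kJ/mol): S 4556, Al 11577, B 25026, O 7469, Ca 6491.
So the fourth ionization energies run S < Ca < O < Al < B.

B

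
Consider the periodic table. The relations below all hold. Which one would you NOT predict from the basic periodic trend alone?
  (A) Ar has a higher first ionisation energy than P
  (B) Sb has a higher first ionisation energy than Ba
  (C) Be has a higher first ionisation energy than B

(C)

The general trend: first ionisation energy increases across a period and decreases down a group.
(A) Ar (period 3, group 18) vs P (period 3, group 15): the stated order agrees with the simple trend.
(B) Sb (period 5, group 15) vs Ba (period 6, group 2): the stated order agrees with the simple trend.
(C) Be (period 2, group 2) vs B (period 2, group 13): the stated order contradicts the simple trend.
The exception is (C): removing B's lone 2p electron is easier than breaking Be's filled 2s².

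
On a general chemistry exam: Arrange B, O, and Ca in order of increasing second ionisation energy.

Ca < B < O

After 1 electron has been removed, what remains? B⁺ still has 2 valence electrons; O⁺ still has 5 valence electrons; Ca⁺ still has 1 valence electron.
All are still removing valence electrons, so compare the +1 ions as you would atoms: IE_2 generally rises across a period (higher Z_eff) and falls down a group (larger shell), subject to the usual subshell exceptions.
Valence configurations: B⁺ [He]2s², O⁺ [He]2s²2p³, Ca⁺ [Ar]4s¹.
Approximate IE_2 values (kJ/mol): B 2427, O 3388, Ca 1145.
So the second ionization energies run Ca < B < O.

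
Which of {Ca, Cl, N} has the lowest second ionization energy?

IE_2 is the cost of taking one more electron from the +1 cation: Ca⁺ still has 1 valence electron; Cl⁺ still has 6 valence electrons; N⁺ still has 4 valence electrons.
All are still removing valence electrons, so compare the +1 ions as you would atoms: IE_2 generally rises across a period (higher Z_eff) and falls down a group (larger shell), subject to the usual subshell exceptions.
Valence configurations: Ca⁺ [Ar]4s¹, Cl⁺ [Ne]3s²3p⁴, N⁺ [He]2s²2p².
Tabulated IE_2 (kJ/mol): Ca 1145, Cl 2298, N 2856.
So the second ionization energies run Ca < Cl < N.

Ca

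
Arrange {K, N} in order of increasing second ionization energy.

N, K

IE_2 is the cost of taking one more electron from the +1 cation: K⁺ is the bare [Ar] core; N⁺ still has 4 valence electrons.
Core electrons are held far more tightly than valence electrons, so K tops the IE_2 order.
Tabulated IE_2 (kJ/mol): K 3052, N 2856.
Hence IE_2: N < K.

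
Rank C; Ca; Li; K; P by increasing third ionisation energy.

Consider each +2 ion: C²⁺ still has 2 valence electrons; Ca²⁺ is the bare [Ar] core; Li²⁺ is already 1 electron into the core; K²⁺ is already 1 electron into the core; P²⁺ still has 3 valence electrons.
Usually core removal costs more than valence removal, but here the competition is close: a tightly held n=2 valence electron can cost more to remove than an n=3 core electron, so the actual values have to decide it.
Valence configurations: C²⁺ [He]2s², P²⁺ [Ne]3s²3p¹.
The numbers (kJ/mol): C 4620, Ca 4912, Li 11815, K 4420, P 2914.
Overall IE_3 order: P < K < C < Ca < Li.

P < K < C < Ca < Li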